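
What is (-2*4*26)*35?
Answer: -7280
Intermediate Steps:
(-2*4*26)*35 = -8*26*35 = -208*35 = -7280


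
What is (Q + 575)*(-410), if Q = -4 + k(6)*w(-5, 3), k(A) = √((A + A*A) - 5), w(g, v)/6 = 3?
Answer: -234110 - 7380*√37 ≈ -2.7900e+5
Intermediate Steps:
w(g, v) = 18 (w(g, v) = 6*3 = 18)
k(A) = √(-5 + A + A²) (k(A) = √((A + A²) - 5) = √(-5 + A + A²))
Q = -4 + 18*√37 (Q = -4 + √(-5 + 6 + 6²)*18 = -4 + √(-5 + 6 + 36)*18 = -4 + √37*18 = -4 + 18*√37 ≈ 105.49)
(Q + 575)*(-410) = ((-4 + 18*√37) + 575)*(-410) = (571 + 18*√37)*(-410) = -234110 - 7380*√37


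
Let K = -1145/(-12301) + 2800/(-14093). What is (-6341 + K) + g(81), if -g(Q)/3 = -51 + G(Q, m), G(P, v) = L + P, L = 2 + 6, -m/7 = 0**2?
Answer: -1119044151130/173357993 ≈ -6455.1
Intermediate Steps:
m = 0 (m = -7*0**2 = -7*0 = 0)
L = 8
G(P, v) = 8 + P
K = -18306315/173357993 (K = -1145*(-1/12301) + 2800*(-1/14093) = 1145/12301 - 2800/14093 = -18306315/173357993 ≈ -0.10560)
g(Q) = 129 - 3*Q (g(Q) = -3*(-51 + (8 + Q)) = -3*(-43 + Q) = 129 - 3*Q)
(-6341 + K) + g(81) = (-6341 - 18306315/173357993) + (129 - 3*81) = -1099281339928/173357993 + (129 - 243) = -1099281339928/173357993 - 114 = -1119044151130/173357993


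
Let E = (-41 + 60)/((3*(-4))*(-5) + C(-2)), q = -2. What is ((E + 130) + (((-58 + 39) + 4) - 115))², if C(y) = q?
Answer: 361/3364 ≈ 0.10731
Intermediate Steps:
C(y) = -2
E = 19/58 (E = (-41 + 60)/((3*(-4))*(-5) - 2) = 19/(-12*(-5) - 2) = 19/(60 - 2) = 19/58 ≈ 0.32759)
((E + 130) + (((-58 + 39) + 4) - 115))² = ((19/58 + 130) + (((-58 + 39) + 4) - 115))² = (7559/58 + ((-19 + 4) - 115))² = (7559/58 + (-15 - 115))² = (7559/58 - 130)² = (19/58)² = 361/3364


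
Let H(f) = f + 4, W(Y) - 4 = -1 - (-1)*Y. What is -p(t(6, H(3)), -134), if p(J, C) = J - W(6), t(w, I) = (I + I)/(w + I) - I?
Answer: 194/13 ≈ 14.923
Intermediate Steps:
W(Y) = 3 + Y (W(Y) = 4 + (-1 - (-1)*Y) = 4 + (-1 + Y) = 3 + Y)
H(f) = 4 + f
t(w, I) = -I + 2*I/(I + w) (t(w, I) = (2*I)/(I + w) - I = 2*I/(I + w) - I = -I + 2*I/(I + w))
p(J, C) = -9 + J (p(J, C) = J - (3 + 6) = J - 1*9 = J - 9 = -9 + J)
-p(t(6, H(3)), -134) = -(-9 + (4 + 3)*(2 - (4 + 3) - 1*6)/((4 + 3) + 6)) = -(-9 + 7*(2 - 1*7 - 6)/(7 + 6)) = -(-9 + 7*(2 - 7 - 6)/13) = -(-9 + 7*(1/13)*(-11)) = -(-9 - 77/13) = -1*(-194/13) = 194/13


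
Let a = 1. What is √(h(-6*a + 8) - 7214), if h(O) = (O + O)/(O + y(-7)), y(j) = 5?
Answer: I*√353458/7 ≈ 84.932*I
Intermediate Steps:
h(O) = 2*O/(5 + O) (h(O) = (O + O)/(O + 5) = (2*O)/(5 + O) = 2*O/(5 + O))
√(h(-6*a + 8) - 7214) = √(2*(-6*1 + 8)/(5 + (-6*1 + 8)) - 7214) = √(2*(-6 + 8)/(5 + (-6 + 8)) - 7214) = √(2*2/(5 + 2) - 7214) = √(2*2/7 - 7214) = √(2*2*(⅐) - 7214) = √(4/7 - 7214) = √(-50494/7) = I*√353458/7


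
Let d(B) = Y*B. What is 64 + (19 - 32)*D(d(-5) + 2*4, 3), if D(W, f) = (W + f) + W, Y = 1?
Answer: -53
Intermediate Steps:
d(B) = B (d(B) = 1*B = B)
D(W, f) = f + 2*W
64 + (19 - 32)*D(d(-5) + 2*4, 3) = 64 + (19 - 32)*(3 + 2*(-5 + 2*4)) = 64 - 13*(3 + 2*(-5 + 8)) = 64 - 13*(3 + 2*3) = 64 - 13*(3 + 6) = 64 - 13*9 = 64 - 117 = -53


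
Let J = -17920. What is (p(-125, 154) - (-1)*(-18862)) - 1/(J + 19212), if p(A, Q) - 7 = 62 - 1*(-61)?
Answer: -24201745/1292 ≈ -18732.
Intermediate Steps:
p(A, Q) = 130 (p(A, Q) = 7 + (62 - 1*(-61)) = 7 + (62 + 61) = 7 + 123 = 130)
(p(-125, 154) - (-1)*(-18862)) - 1/(J + 19212) = (130 - (-1)*(-18862)) - 1/(-17920 + 19212) = (130 - 1*18862) - 1/1292 = (130 - 18862) - 1*1/1292 = -18732 - 1/1292 = -24201745/1292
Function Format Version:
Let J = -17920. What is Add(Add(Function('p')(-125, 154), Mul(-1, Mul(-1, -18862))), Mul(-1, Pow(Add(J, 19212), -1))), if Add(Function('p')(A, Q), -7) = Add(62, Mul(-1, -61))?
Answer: Rational(-24201745, 1292) ≈ -18732.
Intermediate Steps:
Function('p')(A, Q) = 130 (Function('p')(A, Q) = Add(7, Add(62, Mul(-1, -61))) = Add(7, Add(62, 61)) = Add(7, 123) = 130)
Add(Add(Function('p')(-125, 154), Mul(-1, Mul(-1, -18862))), Mul(-1, Pow(Add(J, 19212), -1))) = Add(Add(130, Mul(-1, Mul(-1, -18862))), Mul(-1, Pow(Add(-17920, 19212), -1))) = Add(Add(130, Mul(-1, 18862)), Mul(-1, Pow(1292, -1))) = Add(Add(130, -18862), Mul(-1, Rational(1, 1292))) = Add(-18732, Rational(-1, 1292)) = Rational(-24201745, 1292)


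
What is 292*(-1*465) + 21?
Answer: -135759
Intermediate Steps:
292*(-1*465) + 21 = 292*(-465) + 21 = -135780 + 21 = -135759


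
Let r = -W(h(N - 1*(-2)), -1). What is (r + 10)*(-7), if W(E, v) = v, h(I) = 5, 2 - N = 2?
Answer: -77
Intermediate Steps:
N = 0 (N = 2 - 1*2 = 2 - 2 = 0)
r = 1 (r = -1*(-1) = 1)
(r + 10)*(-7) = (1 + 10)*(-7) = 11*(-7) = -77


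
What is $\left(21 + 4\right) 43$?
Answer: $1075$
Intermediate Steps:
$\left(21 + 4\right) 43 = 25 \cdot 43 = 1075$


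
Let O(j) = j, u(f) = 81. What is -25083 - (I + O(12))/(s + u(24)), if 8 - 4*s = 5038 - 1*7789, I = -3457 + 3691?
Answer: -77331873/3083 ≈ -25083.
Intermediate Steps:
I = 234
s = 2759/4 (s = 2 - (5038 - 1*7789)/4 = 2 - (5038 - 7789)/4 = 2 - ¼*(-2751) = 2 + 2751/4 = 2759/4 ≈ 689.75)
-25083 - (I + O(12))/(s + u(24)) = -25083 - (234 + 12)/(2759/4 + 81) = -25083 - 246/3083/4 = -25083 - 246*4/3083 = -25083 - 1*984/3083 = -25083 - 984/3083 = -77331873/3083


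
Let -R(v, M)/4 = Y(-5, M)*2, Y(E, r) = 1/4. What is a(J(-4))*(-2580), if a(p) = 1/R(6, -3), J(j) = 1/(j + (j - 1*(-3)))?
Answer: 1290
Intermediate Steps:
Y(E, r) = ¼
J(j) = 1/(3 + 2*j) (J(j) = 1/(j + (j + 3)) = 1/(j + (3 + j)) = 1/(3 + 2*j))
R(v, M) = -2
a(p) = -½ (a(p) = 1/(-2) = -½)
a(J(-4))*(-2580) = -½*(-2580) = 1290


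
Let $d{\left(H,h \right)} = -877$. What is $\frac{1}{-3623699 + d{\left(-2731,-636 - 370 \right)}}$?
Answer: $- \frac{1}{3624576} \approx -2.7589 \cdot 10^{-7}$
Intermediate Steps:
$\frac{1}{-3623699 + d{\left(-2731,-636 - 370 \right)}} = \frac{1}{-3623699 - 877} = \frac{1}{-3624576} = - \frac{1}{3624576}$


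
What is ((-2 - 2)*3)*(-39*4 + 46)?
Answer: 1320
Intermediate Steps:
((-2 - 2)*3)*(-39*4 + 46) = (-4*3)*(-156 + 46) = -12*(-110) = 1320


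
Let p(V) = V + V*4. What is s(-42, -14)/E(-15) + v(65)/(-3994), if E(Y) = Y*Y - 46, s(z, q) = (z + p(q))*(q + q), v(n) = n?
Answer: 12513549/714926 ≈ 17.503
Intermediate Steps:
p(V) = 5*V (p(V) = V + 4*V = 5*V)
s(z, q) = 2*q*(z + 5*q) (s(z, q) = (z + 5*q)*(q + q) = (z + 5*q)*(2*q) = 2*q*(z + 5*q))
E(Y) = -46 + Y**2 (E(Y) = Y**2 - 46 = -46 + Y**2)
s(-42, -14)/E(-15) + v(65)/(-3994) = (2*(-14)*(-42 + 5*(-14)))/(-46 + (-15)**2) + 65/(-3994) = (2*(-14)*(-42 - 70))/(-46 + 225) + 65*(-1/3994) = (2*(-14)*(-112))/179 - 65/3994 = 3136*(1/179) - 65/3994 = 3136/179 - 65/3994 = 12513549/714926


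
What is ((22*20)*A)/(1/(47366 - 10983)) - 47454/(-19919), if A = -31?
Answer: -9885084958826/19919 ≈ -4.9626e+8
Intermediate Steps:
((22*20)*A)/(1/(47366 - 10983)) - 47454/(-19919) = ((22*20)*(-31))/(1/(47366 - 10983)) - 47454/(-19919) = (440*(-31))/(1/36383) - 47454*(-1/19919) = -13640/1/36383 + 47454/19919 = -13640*36383 + 47454/19919 = -496264120 + 47454/19919 = -9885084958826/19919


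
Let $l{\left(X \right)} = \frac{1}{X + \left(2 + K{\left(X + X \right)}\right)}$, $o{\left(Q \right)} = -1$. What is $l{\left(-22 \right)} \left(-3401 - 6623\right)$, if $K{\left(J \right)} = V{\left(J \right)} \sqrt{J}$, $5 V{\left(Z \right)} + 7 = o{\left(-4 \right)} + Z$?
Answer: $\frac{313250}{8061} - \frac{325780 i \sqrt{11}}{8061} \approx 38.86 - 134.04 i$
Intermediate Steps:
$V{\left(Z \right)} = - \frac{8}{5} + \frac{Z}{5}$ ($V{\left(Z \right)} = - \frac{7}{5} + \frac{-1 + Z}{5} = - \frac{7}{5} + \left(- \frac{1}{5} + \frac{Z}{5}\right) = - \frac{8}{5} + \frac{Z}{5}$)
$K{\left(J \right)} = \sqrt{J} \left(- \frac{8}{5} + \frac{J}{5}\right)$ ($K{\left(J \right)} = \left(- \frac{8}{5} + \frac{J}{5}\right) \sqrt{J} = \sqrt{J} \left(- \frac{8}{5} + \frac{J}{5}\right)$)
$l{\left(X \right)} = \frac{1}{2 + X + \frac{\sqrt{2} \sqrt{X} \left(-8 + 2 X\right)}{5}}$ ($l{\left(X \right)} = \frac{1}{X + \left(2 + \frac{\sqrt{X + X} \left(-8 + \left(X + X\right)\right)}{5}\right)} = \frac{1}{X + \left(2 + \frac{\sqrt{2 X} \left(-8 + 2 X\right)}{5}\right)} = \frac{1}{X + \left(2 + \frac{\sqrt{2} \sqrt{X} \left(-8 + 2 X\right)}{5}\right)} = \frac{1}{2 + X + \frac{\sqrt{2} \sqrt{X} \left(-8 + 2 X\right)}{5}}$)
$l{\left(-22 \right)} \left(-3401 - 6623\right) = \frac{5}{10 + 5 \left(-22\right) + 2 \sqrt{2} \sqrt{-22} \left(-4 - 22\right)} \left(-3401 - 6623\right) = \frac{5}{10 - 110 + 2 \sqrt{2} i \sqrt{22} \left(-26\right)} \left(-3401 - 6623\right) = \frac{5}{10 - 110 - 104 i \sqrt{11}} \left(-10024\right) = \frac{5}{-100 - 104 i \sqrt{11}} \left(-10024\right) = - \frac{50120}{-100 - 104 i \sqrt{11}}$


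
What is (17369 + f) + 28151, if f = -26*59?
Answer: 43986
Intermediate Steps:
f = -1534
(17369 + f) + 28151 = (17369 - 1534) + 28151 = 15835 + 28151 = 43986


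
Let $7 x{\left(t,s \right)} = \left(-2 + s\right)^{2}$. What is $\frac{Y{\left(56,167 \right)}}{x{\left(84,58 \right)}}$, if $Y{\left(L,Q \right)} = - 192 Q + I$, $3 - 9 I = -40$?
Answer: $- \frac{41219}{576} \approx -71.561$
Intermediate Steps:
$x{\left(t,s \right)} = \frac{\left(-2 + s\right)^{2}}{7}$
$I = \frac{43}{9}$ ($I = \frac{1}{3} - - \frac{40}{9} = \frac{1}{3} + \frac{40}{9} = \frac{43}{9} \approx 4.7778$)
$Y{\left(L,Q \right)} = \frac{43}{9} - 192 Q$ ($Y{\left(L,Q \right)} = - 192 Q + \frac{43}{9} = \frac{43}{9} - 192 Q$)
$\frac{Y{\left(56,167 \right)}}{x{\left(84,58 \right)}} = \frac{\frac{43}{9} - 32064}{\frac{1}{7} \left(-2 + 58\right)^{2}} = \frac{\frac{43}{9} - 32064}{\frac{1}{7} \cdot 56^{2}} = - \frac{288533}{9 \cdot \frac{1}{7} \cdot 3136} = - \frac{288533}{9 \cdot 448} = \left(- \frac{288533}{9}\right) \frac{1}{448} = - \frac{41219}{576}$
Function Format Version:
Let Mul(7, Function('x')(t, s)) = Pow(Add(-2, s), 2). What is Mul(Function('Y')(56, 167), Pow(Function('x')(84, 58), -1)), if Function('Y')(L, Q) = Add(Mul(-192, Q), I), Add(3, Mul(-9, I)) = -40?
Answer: Rational(-41219, 576) ≈ -71.561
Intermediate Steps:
Function('x')(t, s) = Mul(Rational(1, 7), Pow(Add(-2, s), 2))
I = Rational(43, 9) (I = Add(Rational(1, 3), Mul(Rational(-1, 9), -40)) = Add(Rational(1, 3), Rational(40, 9)) = Rational(43, 9) ≈ 4.7778)
Function('Y')(L, Q) = Add(Rational(43, 9), Mul(-192, Q)) (Function('Y')(L, Q) = Add(Mul(-192, Q), Rational(43, 9)) = Add(Rational(43, 9), Mul(-192, Q)))
Mul(Function('Y')(56, 167), Pow(Function('x')(84, 58), -1)) = Mul(Add(Rational(43, 9), Mul(-192, 167)), Pow(Mul(Rational(1, 7), Pow(Add(-2, 58), 2)), -1)) = Mul(Add(Rational(43, 9), -32064), Pow(Mul(Rational(1, 7), Pow(56, 2)), -1)) = Mul(Rational(-288533, 9), Pow(Mul(Rational(1, 7), 3136), -1)) = Mul(Rational(-288533, 9), Pow(448, -1)) = Mul(Rational(-288533, 9), Rational(1, 448)) = Rational(-41219, 576)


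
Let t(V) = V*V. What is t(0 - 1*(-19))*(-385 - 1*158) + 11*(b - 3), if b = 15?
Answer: -195891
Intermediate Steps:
t(V) = V²
t(0 - 1*(-19))*(-385 - 1*158) + 11*(b - 3) = (0 - 1*(-19))²*(-385 - 1*158) + 11*(15 - 3) = (0 + 19)²*(-385 - 158) + 11*12 = 19²*(-543) + 132 = 361*(-543) + 132 = -196023 + 132 = -195891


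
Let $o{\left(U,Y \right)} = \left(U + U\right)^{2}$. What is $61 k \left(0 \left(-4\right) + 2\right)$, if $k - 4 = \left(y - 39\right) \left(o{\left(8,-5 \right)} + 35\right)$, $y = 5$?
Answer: $-1206580$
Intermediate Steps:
$o{\left(U,Y \right)} = 4 U^{2}$ ($o{\left(U,Y \right)} = \left(2 U\right)^{2} = 4 U^{2}$)
$k = -9890$ ($k = 4 + \left(5 - 39\right) \left(4 \cdot 8^{2} + 35\right) = 4 - 34 \left(4 \cdot 64 + 35\right) = 4 - 34 \left(256 + 35\right) = 4 - 9894 = -9890$)
$61 k \left(0 \left(-4\right) + 2\right) = 61 \left(-9890\right) \left(0 \left(-4\right) + 2\right) = - 603290 \left(0 + 2\right) = \left(-603290\right) 2 = -1206580$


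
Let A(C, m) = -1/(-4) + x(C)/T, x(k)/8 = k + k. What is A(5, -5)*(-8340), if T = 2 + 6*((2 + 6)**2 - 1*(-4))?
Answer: -152205/41 ≈ -3712.3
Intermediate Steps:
x(k) = 16*k (x(k) = 8*(k + k) = 8*(2*k) = 16*k)
T = 410 (T = 2 + 6*(8**2 + 4) = 2 + 6*(64 + 4) = 2 + 6*68 = 2 + 408 = 410)
A(C, m) = 1/4 + 8*C/205 (A(C, m) = -1/(-4) + (16*C)/410 = -1*(-1/4) + (16*C)*(1/410) = 1/4 + 8*C/205)
A(5, -5)*(-8340) = (1/4 + (8/205)*5)*(-8340) = (1/4 + 8/41)*(-8340) = (73/164)*(-8340) = -152205/41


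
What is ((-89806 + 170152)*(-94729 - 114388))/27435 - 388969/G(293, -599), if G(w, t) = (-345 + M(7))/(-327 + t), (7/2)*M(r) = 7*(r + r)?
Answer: -5069275677228/2898965 ≈ -1.7487e+6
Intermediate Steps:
M(r) = 4*r (M(r) = 2*(7*(r + r))/7 = 2*(7*(2*r))/7 = 2*(14*r)/7 = 4*r)
G(w, t) = -317/(-327 + t) (G(w, t) = (-345 + 4*7)/(-327 + t) = (-345 + 28)/(-327 + t) = -317/(-327 + t))
((-89806 + 170152)*(-94729 - 114388))/27435 - 388969/G(293, -599) = ((-89806 + 170152)*(-94729 - 114388))/27435 - 388969/((-317/(-327 - 599))) = (80346*(-209117))*(1/27435) - 388969/((-317/(-926))) = -16801714482*1/27435 - 388969/((-317*(-1/926))) = -5600571494/9145 - 388969/317/926 = -5600571494/9145 - 388969*926/317 = -5600571494/9145 - 360185294/317 = -5069275677228/2898965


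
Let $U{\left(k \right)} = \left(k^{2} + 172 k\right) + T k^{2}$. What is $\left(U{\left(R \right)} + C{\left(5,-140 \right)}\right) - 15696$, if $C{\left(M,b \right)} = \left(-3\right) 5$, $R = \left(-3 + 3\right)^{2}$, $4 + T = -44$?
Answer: $-15711$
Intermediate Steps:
$T = -48$ ($T = -4 - 44 = -48$)
$R = 0$ ($R = 0^{2} = 0$)
$U{\left(k \right)} = - 47 k^{2} + 172 k$ ($U{\left(k \right)} = \left(k^{2} + 172 k\right) - 48 k^{2} = - 47 k^{2} + 172 k$)
$C{\left(M,b \right)} = -15$
$\left(U{\left(R \right)} + C{\left(5,-140 \right)}\right) - 15696 = \left(0 \left(172 - 0\right) - 15\right) - 15696 = \left(0 \left(172 + 0\right) - 15\right) - 15696 = \left(0 \cdot 172 - 15\right) - 15696 = \left(0 - 15\right) - 15696 = -15 - 15696 = -15711$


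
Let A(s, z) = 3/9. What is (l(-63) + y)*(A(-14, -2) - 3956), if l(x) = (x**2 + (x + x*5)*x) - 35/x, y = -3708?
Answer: -2571341560/27 ≈ -9.5235e+7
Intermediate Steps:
A(s, z) = 1/3 (A(s, z) = 3*(1/9) = 1/3)
l(x) = -35/x + 7*x**2 (l(x) = (x**2 + (x + 5*x)*x) - 35/x = (x**2 + (6*x)*x) - 35/x = (x**2 + 6*x**2) - 35/x = 7*x**2 - 35/x = -35/x + 7*x**2)
(l(-63) + y)*(A(-14, -2) - 3956) = (7*(-5 + (-63)**3)/(-63) - 3708)*(1/3 - 3956) = (7*(-1/63)*(-5 - 250047) - 3708)*(-11867/3) = (7*(-1/63)*(-250052) - 3708)*(-11867/3) = (250052/9 - 3708)*(-11867/3) = (216680/9)*(-11867/3) = -2571341560/27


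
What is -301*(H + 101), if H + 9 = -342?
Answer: 75250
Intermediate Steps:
H = -351 (H = -9 - 342 = -351)
-301*(H + 101) = -301*(-351 + 101) = -301*(-250) = 75250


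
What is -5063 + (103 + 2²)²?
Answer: 6386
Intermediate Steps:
-5063 + (103 + 2²)² = -5063 + (103 + 4)² = -5063 + 107² = -5063 + 11449 = 6386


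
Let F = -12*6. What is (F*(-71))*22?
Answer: 112464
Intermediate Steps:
F = -72
(F*(-71))*22 = -72*(-71)*22 = 5112*22 = 112464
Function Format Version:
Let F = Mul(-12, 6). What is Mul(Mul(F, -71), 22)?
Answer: 112464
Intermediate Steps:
F = -72
Mul(Mul(F, -71), 22) = Mul(Mul(-72, -71), 22) = Mul(5112, 22) = 112464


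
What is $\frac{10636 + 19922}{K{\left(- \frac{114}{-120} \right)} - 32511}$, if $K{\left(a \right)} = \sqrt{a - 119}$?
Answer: $- \frac{6623140920}{7046434927} - \frac{20372 i \sqrt{11805}}{7046434927} \approx -0.93993 - 0.00031412 i$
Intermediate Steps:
$K{\left(a \right)} = \sqrt{-119 + a}$
$\frac{10636 + 19922}{K{\left(- \frac{114}{-120} \right)} - 32511} = \frac{10636 + 19922}{\sqrt{-119 - \frac{114}{-120}} - 32511} = \frac{30558}{\sqrt{-119 - - \frac{19}{20}} - 32511} = \frac{30558}{\sqrt{-119 + \frac{19}{20}} - 32511} = \frac{30558}{\sqrt{- \frac{2361}{20}} - 32511} = \frac{30558}{\frac{i \sqrt{11805}}{10} - 32511} = \frac{30558}{-32511 + \frac{i \sqrt{11805}}{10}}$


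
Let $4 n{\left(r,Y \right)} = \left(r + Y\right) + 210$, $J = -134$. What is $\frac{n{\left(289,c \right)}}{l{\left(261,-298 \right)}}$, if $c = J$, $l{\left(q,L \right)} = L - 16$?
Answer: $- \frac{365}{1256} \approx -0.29061$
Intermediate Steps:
$l{\left(q,L \right)} = -16 + L$
$c = -134$
$n{\left(r,Y \right)} = \frac{105}{2} + \frac{Y}{4} + \frac{r}{4}$ ($n{\left(r,Y \right)} = \frac{\left(r + Y\right) + 210}{4} = \frac{\left(Y + r\right) + 210}{4} = \frac{210 + Y + r}{4} = \frac{105}{2} + \frac{Y}{4} + \frac{r}{4}$)
$\frac{n{\left(289,c \right)}}{l{\left(261,-298 \right)}} = \frac{\frac{105}{2} + \frac{1}{4} \left(-134\right) + \frac{1}{4} \cdot 289}{-16 - 298} = \frac{\frac{105}{2} - \frac{67}{2} + \frac{289}{4}}{-314} = \frac{365}{4} \left(- \frac{1}{314}\right) = - \frac{365}{1256}$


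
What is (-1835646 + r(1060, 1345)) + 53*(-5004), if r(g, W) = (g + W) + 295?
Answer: -2098158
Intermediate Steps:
r(g, W) = 295 + W + g (r(g, W) = (W + g) + 295 = 295 + W + g)
(-1835646 + r(1060, 1345)) + 53*(-5004) = (-1835646 + (295 + 1345 + 1060)) + 53*(-5004) = (-1835646 + 2700) - 265212 = -1832946 - 265212 = -2098158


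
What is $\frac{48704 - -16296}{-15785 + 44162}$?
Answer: $\frac{65000}{28377} \approx 2.2906$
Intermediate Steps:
$\frac{48704 - -16296}{-15785 + 44162} = \frac{48704 + 16296}{28377} = 65000 \cdot \frac{1}{28377} = \frac{65000}{28377}$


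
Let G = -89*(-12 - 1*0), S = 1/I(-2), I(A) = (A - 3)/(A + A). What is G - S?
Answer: 5336/5 ≈ 1067.2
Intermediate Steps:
I(A) = (-3 + A)/(2*A) (I(A) = (-3 + A)/((2*A)) = (-3 + A)*(1/(2*A)) = (-3 + A)/(2*A))
S = 4/5 (S = 1/((1/2)*(-3 - 2)/(-2)) = 1/((1/2)*(-1/2)*(-5)) = 1/(5/4) = 4/5 ≈ 0.80000)
G = 1068 (G = -89*(-12 + 0) = -89*(-12) = 1068)
G - S = 1068 - 1*4/5 = 1068 - 4/5 = 5336/5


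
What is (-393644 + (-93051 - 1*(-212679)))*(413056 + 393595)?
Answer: -221035280416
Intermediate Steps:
(-393644 + (-93051 - 1*(-212679)))*(413056 + 393595) = (-393644 + (-93051 + 212679))*806651 = (-393644 + 119628)*806651 = -274016*806651 = -221035280416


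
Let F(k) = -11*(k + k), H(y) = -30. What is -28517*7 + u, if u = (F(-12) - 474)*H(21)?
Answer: -193319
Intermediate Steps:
F(k) = -22*k
u = 6300 (u = (-22*(-12) - 474)*(-30) = (264 - 474)*(-30) = -210*(-30) = 6300)
-28517*7 + u = -28517*7 + 6300 = -199619 + 6300 = -193319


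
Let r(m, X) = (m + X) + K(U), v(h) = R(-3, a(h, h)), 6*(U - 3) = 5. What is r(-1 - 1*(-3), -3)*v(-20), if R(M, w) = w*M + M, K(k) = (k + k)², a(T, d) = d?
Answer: 9880/3 ≈ 3293.3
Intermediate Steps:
U = 23/6 (U = 3 + (⅙)*5 = 3 + ⅚ = 23/6 ≈ 3.8333)
K(k) = 4*k² (K(k) = (2*k)² = 4*k²)
R(M, w) = M + M*w (R(M, w) = M*w + M = M + M*w)
v(h) = -3 - 3*h (v(h) = -3*(1 + h) = -3 - 3*h)
r(m, X) = 529/9 + X + m (r(m, X) = (m + X) + 4*(23/6)² = (X + m) + 4*(529/36) = (X + m) + 529/9 = 529/9 + X + m)
r(-1 - 1*(-3), -3)*v(-20) = (529/9 - 3 + (-1 - 1*(-3)))*(-3 - 3*(-20)) = (529/9 - 3 + (-1 + 3))*(-3 + 60) = (529/9 - 3 + 2)*57 = (520/9)*57 = 9880/3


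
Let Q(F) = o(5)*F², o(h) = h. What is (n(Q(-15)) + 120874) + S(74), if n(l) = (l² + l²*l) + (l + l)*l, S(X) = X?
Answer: 1427745948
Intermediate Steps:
Q(F) = 5*F²
n(l) = l³ + 3*l² (n(l) = (l² + l³) + (2*l)*l = (l² + l³) + 2*l² = l³ + 3*l²)
(n(Q(-15)) + 120874) + S(74) = ((5*(-15)²)²*(3 + 5*(-15)²) + 120874) + 74 = ((5*225)²*(3 + 5*225) + 120874) + 74 = (1125²*(3 + 1125) + 120874) + 74 = (1265625*1128 + 120874) + 74 = (1427625000 + 120874) + 74 = 1427745874 + 74 = 1427745948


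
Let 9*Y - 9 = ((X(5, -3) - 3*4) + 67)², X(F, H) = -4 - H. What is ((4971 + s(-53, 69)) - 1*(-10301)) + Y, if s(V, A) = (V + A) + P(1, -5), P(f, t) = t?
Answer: 15608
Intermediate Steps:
s(V, A) = -5 + A + V (s(V, A) = (V + A) - 5 = (A + V) - 5 = -5 + A + V)
Y = 325 (Y = 1 + (((-4 - 1*(-3)) - 3*4) + 67)²/9 = 1 + (((-4 + 3) - 12) + 67)²/9 = 1 + ((-1 - 12) + 67)²/9 = 1 + (-13 + 67)²/9 = 1 + (⅑)*54² = 1 + (⅑)*2916 = 1 + 324 = 325)
((4971 + s(-53, 69)) - 1*(-10301)) + Y = ((4971 + (-5 + 69 - 53)) - 1*(-10301)) + 325 = ((4971 + 11) + 10301) + 325 = (4982 + 10301) + 325 = 15283 + 325 = 15608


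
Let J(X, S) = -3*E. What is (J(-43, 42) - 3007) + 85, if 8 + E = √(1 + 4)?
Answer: -2898 - 3*√5 ≈ -2904.7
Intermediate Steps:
E = -8 + √5 (E = -8 + √(1 + 4) = -8 + √5 ≈ -5.7639)
J(X, S) = 24 - 3*√5 (J(X, S) = -3*(-8 + √5) = 24 - 3*√5)
(J(-43, 42) - 3007) + 85 = ((24 - 3*√5) - 3007) + 85 = (-2983 - 3*√5) + 85 = -2898 - 3*√5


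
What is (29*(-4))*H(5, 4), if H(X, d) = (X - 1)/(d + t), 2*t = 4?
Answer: -232/3 ≈ -77.333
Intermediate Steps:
t = 2 (t = (½)*4 = 2)
H(X, d) = (-1 + X)/(2 + d) (H(X, d) = (X - 1)/(d + 2) = (-1 + X)/(2 + d))
(29*(-4))*H(5, 4) = (29*(-4))*((-1 + 5)/(2 + 4)) = -116*4/6 = -58*4/3 = -116*⅔ = -232/3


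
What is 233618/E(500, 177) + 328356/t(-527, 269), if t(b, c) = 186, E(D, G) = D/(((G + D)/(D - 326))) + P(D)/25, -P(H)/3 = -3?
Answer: 241936019668/67613883 ≈ 3578.2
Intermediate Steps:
P(H) = 9 (P(H) = -3*(-3) = 9)
E(D, G) = 9/25 + D*(-326 + D)/(D + G) (E(D, G) = D/(((G + D)/(D - 326))) + 9/25 = D/(((D + G)/(-326 + D))) + 9*(1/25) = D/(((D + G)/(-326 + D))) + 9/25 = D*((-326 + D)/(D + G)) + 9/25 = D*(-326 + D)/(D + G) + 9/25 = 9/25 + D*(-326 + D)/(D + G))
233618/E(500, 177) + 328356/t(-527, 269) = 233618/(((500**2 - 8141/25*500 + (9/25)*177)/(500 + 177))) + 328356/186 = 233618/(((250000 - 162820 + 1593/25)/677)) + 328356*(1/186) = 233618/(((1/677)*(2181093/25))) + 54726/31 = 233618/(2181093/16925) + 54726/31 = 233618*(16925/2181093) + 54726/31 = 3953984650/2181093 + 54726/31 = 241936019668/67613883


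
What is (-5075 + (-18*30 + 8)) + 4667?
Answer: -940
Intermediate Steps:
(-5075 + (-18*30 + 8)) + 4667 = (-5075 + (-540 + 8)) + 4667 = (-5075 - 532) + 4667 = -5607 + 4667 = -940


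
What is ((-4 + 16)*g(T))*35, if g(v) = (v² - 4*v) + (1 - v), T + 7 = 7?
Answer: 420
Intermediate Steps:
T = 0 (T = -7 + 7 = 0)
g(v) = 1 + v² - 5*v
((-4 + 16)*g(T))*35 = ((-4 + 16)*(1 + 0² - 5*0))*35 = (12*(1 + 0 + 0))*35 = (12*1)*35 = 12*35 = 420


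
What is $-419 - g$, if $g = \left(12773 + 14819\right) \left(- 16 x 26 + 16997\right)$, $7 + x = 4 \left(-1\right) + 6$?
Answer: $-526373003$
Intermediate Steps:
$x = -5$ ($x = -7 + \left(4 \left(-1\right) + 6\right) = -7 + \left(-4 + 6\right) = -7 + 2 = -5$)
$g = 526372584$ ($g = \left(12773 + 14819\right) \left(\left(-16\right) \left(-5\right) 26 + 16997\right) = 27592 \left(80 \cdot 26 + 16997\right) = 27592 \left(2080 + 16997\right) = 27592 \cdot 19077 = 526372584$)
$-419 - g = -419 - 526372584 = -526373003$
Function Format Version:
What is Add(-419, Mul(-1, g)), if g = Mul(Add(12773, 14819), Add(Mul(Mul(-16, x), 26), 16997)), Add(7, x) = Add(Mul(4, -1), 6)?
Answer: -526373003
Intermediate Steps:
x = -5 (x = Add(-7, Add(Mul(4, -1), 6)) = Add(-7, Add(-4, 6)) = Add(-7, 2) = -5)
g = 526372584 (g = Mul(Add(12773, 14819), Add(Mul(Mul(-16, -5), 26), 16997)) = Mul(27592, Add(Mul(80, 26), 16997)) = Mul(27592, Add(2080, 16997)) = Mul(27592, 19077) = 526372584)
Add(-419, Mul(-1, g)) = Add(-419, Mul(-1, 526372584)) = Add(-419, -526372584) = -526373003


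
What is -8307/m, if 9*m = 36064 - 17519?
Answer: -74763/18545 ≈ -4.0314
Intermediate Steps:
m = 18545/9 (m = (36064 - 17519)/9 = (1/9)*18545 = 18545/9 ≈ 2060.6)
-8307/m = -8307/18545/9 = -8307*9/18545 = -74763/18545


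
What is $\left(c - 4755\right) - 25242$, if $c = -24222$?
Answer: $-54219$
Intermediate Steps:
$\left(c - 4755\right) - 25242 = \left(-24222 - 4755\right) - 25242 = -28977 - 25242 = -54219$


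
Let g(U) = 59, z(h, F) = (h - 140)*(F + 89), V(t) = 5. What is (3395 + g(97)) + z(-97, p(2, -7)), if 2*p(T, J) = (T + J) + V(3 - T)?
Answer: -17639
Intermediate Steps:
p(T, J) = 5/2 + J/2 + T/2 (p(T, J) = ((T + J) + 5)/2 = ((J + T) + 5)/2 = (5 + J + T)/2 = 5/2 + J/2 + T/2)
z(h, F) = (-140 + h)*(89 + F)
(3395 + g(97)) + z(-97, p(2, -7)) = (3395 + 59) + (-12460 - 140*(5/2 + (½)*(-7) + (½)*2) + 89*(-97) + (5/2 + (½)*(-7) + (½)*2)*(-97)) = 3454 + (-12460 - 140*(5/2 - 7/2 + 1) - 8633 + (5/2 - 7/2 + 1)*(-97)) = 3454 + (-12460 - 140*0 - 8633 + 0*(-97)) = 3454 + (-12460 + 0 - 8633 + 0) = 3454 - 21093 = -17639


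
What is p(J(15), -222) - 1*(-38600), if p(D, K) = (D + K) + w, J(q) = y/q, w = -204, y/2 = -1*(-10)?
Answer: 114526/3 ≈ 38175.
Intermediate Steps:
y = 20 (y = 2*(-1*(-10)) = 2*10 = 20)
J(q) = 20/q
p(D, K) = -204 + D + K (p(D, K) = (D + K) - 204 = -204 + D + K)
p(J(15), -222) - 1*(-38600) = (-204 + 20/15 - 222) - 1*(-38600) = (-204 + 20*(1/15) - 222) + 38600 = (-204 + 4/3 - 222) + 38600 = -1274/3 + 38600 = 114526/3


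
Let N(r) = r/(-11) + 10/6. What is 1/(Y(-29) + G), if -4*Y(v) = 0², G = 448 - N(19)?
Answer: 33/14786 ≈ 0.0022318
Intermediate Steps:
N(r) = 5/3 - r/11 (N(r) = r*(-1/11) + 10*(⅙) = -r/11 + 5/3 = 5/3 - r/11)
G = 14786/33 (G = 448 - (5/3 - 1/11*19) = 448 - (5/3 - 19/11) = 448 - 1*(-2/33) = 448 + 2/33 = 14786/33 ≈ 448.06)
Y(v) = 0 (Y(v) = -¼*0² = -¼*0 = 0)
1/(Y(-29) + G) = 1/(0 + 14786/33) = 1/(14786/33) = 33/14786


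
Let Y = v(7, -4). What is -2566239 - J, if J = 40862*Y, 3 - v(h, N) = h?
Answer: -2402791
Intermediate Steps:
v(h, N) = 3 - h
Y = -4 (Y = 3 - 1*7 = 3 - 7 = -4)
J = -163448 (J = 40862*(-4) = -163448)
-2566239 - J = -2566239 - 1*(-163448) = -2566239 + 163448 = -2402791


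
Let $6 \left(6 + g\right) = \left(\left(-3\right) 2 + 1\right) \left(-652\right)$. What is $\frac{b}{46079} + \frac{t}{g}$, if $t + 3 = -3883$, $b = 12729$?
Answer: $- \frac{258334917}{37139674} \approx -6.9558$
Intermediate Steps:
$t = -3886$ ($t = -3 - 3883 = -3886$)
$g = \frac{1612}{3}$ ($g = -6 + \frac{\left(\left(-3\right) 2 + 1\right) \left(-652\right)}{6} = -6 + \frac{\left(-6 + 1\right) \left(-652\right)}{6} = -6 + \frac{\left(-5\right) \left(-652\right)}{6} = -6 + \frac{1}{6} \cdot 3260 = -6 + \frac{1630}{3} = \frac{1612}{3} \approx 537.33$)
$\frac{b}{46079} + \frac{t}{g} = \frac{12729}{46079} - \frac{3886}{\frac{1612}{3}} = 12729 \cdot \frac{1}{46079} - \frac{5829}{806} = \frac{12729}{46079} - \frac{5829}{806} = - \frac{258334917}{37139674}$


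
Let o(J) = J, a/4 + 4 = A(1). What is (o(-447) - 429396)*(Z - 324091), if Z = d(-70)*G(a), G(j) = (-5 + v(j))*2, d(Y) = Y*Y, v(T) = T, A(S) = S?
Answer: 210920091513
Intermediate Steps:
a = -12 (a = -16 + 4*1 = -16 + 4 = -12)
d(Y) = Y²
G(j) = -10 + 2*j (G(j) = (-5 + j)*2 = -10 + 2*j)
Z = -166600 (Z = (-70)²*(-10 + 2*(-12)) = 4900*(-10 - 24) = 4900*(-34) = -166600)
(o(-447) - 429396)*(Z - 324091) = (-447 - 429396)*(-166600 - 324091) = -429843*(-490691) = 210920091513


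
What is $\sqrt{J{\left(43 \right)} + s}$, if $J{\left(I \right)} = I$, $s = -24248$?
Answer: $i \sqrt{24205} \approx 155.58 i$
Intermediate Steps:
$\sqrt{J{\left(43 \right)} + s} = \sqrt{43 - 24248} = \sqrt{-24205} = i \sqrt{24205}$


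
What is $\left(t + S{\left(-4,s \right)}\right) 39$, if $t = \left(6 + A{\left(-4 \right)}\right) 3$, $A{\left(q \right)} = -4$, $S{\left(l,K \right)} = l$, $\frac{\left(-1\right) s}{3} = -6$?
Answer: $78$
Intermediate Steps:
$s = 18$ ($s = \left(-3\right) \left(-6\right) = 18$)
$t = 6$ ($t = \left(6 - 4\right) 3 = 2 \cdot 3 = 6$)
$\left(t + S{\left(-4,s \right)}\right) 39 = \left(6 - 4\right) 39 = 2 \cdot 39 = 78$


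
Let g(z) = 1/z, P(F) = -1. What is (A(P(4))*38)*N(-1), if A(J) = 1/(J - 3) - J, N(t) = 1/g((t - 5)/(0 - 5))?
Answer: 171/5 ≈ 34.200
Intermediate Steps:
g(z) = 1/z
N(t) = 1 - t/5 (N(t) = 1/(1/((t - 5)/(0 - 5))) = 1/(1/((-5 + t)/(-5))) = 1/(1/((-5 + t)*(-⅕))) = 1/(1/(1 - t/5)) = 1 - t/5)
A(J) = 1/(-3 + J) - J
(A(P(4))*38)*N(-1) = (((1 - 1*(-1)² + 3*(-1))/(-3 - 1))*38)*(1 - ⅕*(-1)) = (((1 - 1*1 - 3)/(-4))*38)*(1 + ⅕) = (-(1 - 1 - 3)/4*38)*(6/5) = (-¼*(-3)*38)*(6/5) = ((¾)*38)*(6/5) = (57/2)*(6/5) = 171/5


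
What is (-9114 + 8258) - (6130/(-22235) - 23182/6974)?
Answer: -13217905545/15506689 ≈ -852.40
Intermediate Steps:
(-9114 + 8258) - (6130/(-22235) - 23182/6974) = -856 - (6130*(-1/22235) - 23182*1/6974) = -856 - (-1226/4447 - 11591/3487) = -856 - 1*(-55820239/15506689) = -856 + 55820239/15506689 = -13217905545/15506689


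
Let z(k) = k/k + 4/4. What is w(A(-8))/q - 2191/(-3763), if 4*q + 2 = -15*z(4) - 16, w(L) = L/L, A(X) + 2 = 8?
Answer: 22529/45156 ≈ 0.49891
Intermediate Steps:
A(X) = 6 (A(X) = -2 + 8 = 6)
w(L) = 1
z(k) = 2 (z(k) = 1 + 4*(¼) = 1 + 1 = 2)
q = -12 (q = -½ + (-15*2 - 16)/4 = -½ + (-30 - 16)/4 = -½ + (¼)*(-46) = -½ - 23/2 = -12)
w(A(-8))/q - 2191/(-3763) = 1/(-12) - 2191/(-3763) = 1*(-1/12) - 2191*(-1/3763) = -1/12 + 2191/3763 = 22529/45156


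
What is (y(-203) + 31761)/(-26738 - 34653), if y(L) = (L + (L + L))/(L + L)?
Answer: -5775/11162 ≈ -0.51738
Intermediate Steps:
y(L) = 3/2 (y(L) = (L + 2*L)/((2*L)) = (3*L)*(1/(2*L)) = 3/2)
(y(-203) + 31761)/(-26738 - 34653) = (3/2 + 31761)/(-26738 - 34653) = (63525/2)/(-61391) = (63525/2)*(-1/61391) = -5775/11162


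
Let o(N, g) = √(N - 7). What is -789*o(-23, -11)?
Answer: -789*I*√30 ≈ -4321.5*I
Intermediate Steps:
o(N, g) = √(-7 + N)
-789*o(-23, -11) = -789*√(-7 - 23) = -789*I*√30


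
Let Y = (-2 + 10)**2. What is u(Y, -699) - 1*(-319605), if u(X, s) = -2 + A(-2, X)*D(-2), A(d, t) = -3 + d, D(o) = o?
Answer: 319613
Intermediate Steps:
Y = 64 (Y = 8**2 = 64)
u(X, s) = 8 (u(X, s) = -2 + (-3 - 2)*(-2) = -2 - 5*(-2) = -2 + 10 = 8)
u(Y, -699) - 1*(-319605) = 8 - 1*(-319605) = 8 + 319605 = 319613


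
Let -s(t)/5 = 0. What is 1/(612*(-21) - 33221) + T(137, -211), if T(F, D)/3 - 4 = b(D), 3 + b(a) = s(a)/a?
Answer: 138218/46073 ≈ 3.0000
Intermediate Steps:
s(t) = 0 (s(t) = -5*0 = 0)
b(a) = -3 (b(a) = -3 + 0/a = -3 + 0 = -3)
T(F, D) = 3 (T(F, D) = 12 + 3*(-3) = 12 - 9 = 3)
1/(612*(-21) - 33221) + T(137, -211) = 1/(612*(-21) - 33221) + 3 = 1/(-12852 - 33221) + 3 = 1/(-46073) + 3 = -1/46073 + 3 = 138218/46073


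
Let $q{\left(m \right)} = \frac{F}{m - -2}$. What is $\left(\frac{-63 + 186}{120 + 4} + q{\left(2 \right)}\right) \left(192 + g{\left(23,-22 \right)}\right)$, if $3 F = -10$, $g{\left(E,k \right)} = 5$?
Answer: $\frac{11623}{372} \approx 31.245$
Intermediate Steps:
$F = - \frac{10}{3}$ ($F = \frac{1}{3} \left(-10\right) = - \frac{10}{3} \approx -3.3333$)
$q{\left(m \right)} = - \frac{10}{3 \left(2 + m\right)}$ ($q{\left(m \right)} = - \frac{10}{3 \left(m - -2\right)} = - \frac{10}{3 \left(m + 2\right)} = - \frac{10}{3 \left(2 + m\right)}$)
$\left(\frac{-63 + 186}{120 + 4} + q{\left(2 \right)}\right) \left(192 + g{\left(23,-22 \right)}\right) = \left(\frac{-63 + 186}{120 + 4} - \frac{10}{6 + 3 \cdot 2}\right) \left(192 + 5\right) = \left(\frac{123}{124} - \frac{10}{6 + 6}\right) 197 = \left(123 \cdot \frac{1}{124} - \frac{10}{12}\right) 197 = \left(\frac{123}{124} - \frac{5}{6}\right) 197 = \frac{59}{372} \cdot 197 = \frac{11623}{372}$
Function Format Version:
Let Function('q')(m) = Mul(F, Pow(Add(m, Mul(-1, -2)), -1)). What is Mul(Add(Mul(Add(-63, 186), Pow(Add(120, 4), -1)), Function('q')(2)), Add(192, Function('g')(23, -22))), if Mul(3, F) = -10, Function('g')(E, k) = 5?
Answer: Rational(11623, 372) ≈ 31.245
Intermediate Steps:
F = Rational(-10, 3) (F = Mul(Rational(1, 3), -10) = Rational(-10, 3) ≈ -3.3333)
Function('q')(m) = Mul(Rational(-10, 3), Pow(Add(2, m), -1)) (Function('q')(m) = Mul(Rational(-10, 3), Pow(Add(m, Mul(-1, -2)), -1)) = Mul(Rational(-10, 3), Pow(Add(m, 2), -1)) = Mul(Rational(-10, 3), Pow(Add(2, m), -1)))
Mul(Add(Mul(Add(-63, 186), Pow(Add(120, 4), -1)), Function('q')(2)), Add(192, Function('g')(23, -22))) = Mul(Add(Mul(Add(-63, 186), Pow(Add(120, 4), -1)), Mul(-10, Pow(Add(6, Mul(3, 2)), -1))), Add(192, 5)) = Mul(Add(Mul(123, Pow(124, -1)), Mul(-10, Pow(Add(6, 6), -1))), 197) = Mul(Add(Mul(123, Rational(1, 124)), Mul(-10, Pow(12, -1))), 197) = Mul(Add(Rational(123, 124), Mul(-10, Rational(1, 12))), 197) = Mul(Add(Rational(123, 124), Rational(-5, 6)), 197) = Mul(Rational(59, 372), 197) = Rational(11623, 372)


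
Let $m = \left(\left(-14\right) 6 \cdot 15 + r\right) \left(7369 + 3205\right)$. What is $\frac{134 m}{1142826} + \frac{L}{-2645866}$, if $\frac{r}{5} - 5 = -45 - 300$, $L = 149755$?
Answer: $- \frac{5548560978452695}{1511882228658} \approx -3670.0$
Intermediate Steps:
$r = -1700$ ($r = 25 + 5 \left(-45 - 300\right) = 25 + 5 \left(-345\right) = 25 - 1725 = -1700$)
$m = -31299040$ ($m = \left(\left(-14\right) 6 \cdot 15 - 1700\right) \left(7369 + 3205\right) = \left(\left(-84\right) 15 - 1700\right) 10574 = \left(-1260 - 1700\right) 10574 = \left(-2960\right) 10574 = -31299040$)
$\frac{134 m}{1142826} + \frac{L}{-2645866} = \frac{134 \left(-31299040\right)}{1142826} + \frac{149755}{-2645866} = \left(-4194071360\right) \frac{1}{1142826} + 149755 \left(- \frac{1}{2645866}\right) = - \frac{2097035680}{571413} - \frac{149755}{2645866} = - \frac{5548560978452695}{1511882228658}$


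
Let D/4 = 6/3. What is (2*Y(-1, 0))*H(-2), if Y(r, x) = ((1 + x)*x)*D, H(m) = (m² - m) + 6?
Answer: 0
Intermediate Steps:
D = 8 (D = 4*(6/3) = 4*(6*(⅓)) = 4*2 = 8)
H(m) = 6 + m² - m
Y(r, x) = 8*x*(1 + x) (Y(r, x) = ((1 + x)*x)*8 = (x*(1 + x))*8 = 8*x*(1 + x))
(2*Y(-1, 0))*H(-2) = (2*(8*0*(1 + 0)))*(6 + (-2)² - 1*(-2)) = (2*(8*0*1))*(6 + 4 + 2) = (2*0)*12 = 0*12 = 0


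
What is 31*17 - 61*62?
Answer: -3255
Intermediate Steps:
31*17 - 61*62 = 527 - 3782 = -3255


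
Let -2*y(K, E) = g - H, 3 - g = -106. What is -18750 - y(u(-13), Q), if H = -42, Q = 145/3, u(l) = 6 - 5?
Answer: -37349/2 ≈ -18675.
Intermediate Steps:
u(l) = 1
g = 109 (g = 3 - 1*(-106) = 3 + 106 = 109)
Q = 145/3 (Q = 145*(⅓) = 145/3 ≈ 48.333)
y(K, E) = -151/2 (y(K, E) = -(109 - 1*(-42))/2 = -(109 + 42)/2 = -½*151 = -151/2)
-18750 - y(u(-13), Q) = -18750 - 1*(-151/2) = -18750 + 151/2 = -37349/2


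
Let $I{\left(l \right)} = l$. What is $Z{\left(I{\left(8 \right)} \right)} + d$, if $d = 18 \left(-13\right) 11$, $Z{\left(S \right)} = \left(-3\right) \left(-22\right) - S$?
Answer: $-2516$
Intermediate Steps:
$Z{\left(S \right)} = 66 - S$
$d = -2574$ ($d = \left(-234\right) 11 = -2574$)
$Z{\left(I{\left(8 \right)} \right)} + d = \left(66 - 8\right) - 2574 = 58 - 2574 = -2516$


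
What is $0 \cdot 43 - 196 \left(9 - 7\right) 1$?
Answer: $-392$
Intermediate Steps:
$0 \cdot 43 - 196 \left(9 - 7\right) 1 = 0 - 196 \cdot 2 \cdot 1 = 0 - 392 = -392$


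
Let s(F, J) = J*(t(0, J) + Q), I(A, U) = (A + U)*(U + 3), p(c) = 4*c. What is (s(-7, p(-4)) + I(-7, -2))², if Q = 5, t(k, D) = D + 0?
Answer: 27889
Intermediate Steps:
t(k, D) = D
I(A, U) = (3 + U)*(A + U) (I(A, U) = (A + U)*(3 + U) = (3 + U)*(A + U))
s(F, J) = J*(5 + J) (s(F, J) = J*(J + 5) = J*(5 + J))
(s(-7, p(-4)) + I(-7, -2))² = ((4*(-4))*(5 + 4*(-4)) + ((-2)² + 3*(-7) + 3*(-2) - 7*(-2)))² = (-16*(5 - 16) + (4 - 21 - 6 + 14))² = (-16*(-11) - 9)² = (176 - 9)² = 167² = 27889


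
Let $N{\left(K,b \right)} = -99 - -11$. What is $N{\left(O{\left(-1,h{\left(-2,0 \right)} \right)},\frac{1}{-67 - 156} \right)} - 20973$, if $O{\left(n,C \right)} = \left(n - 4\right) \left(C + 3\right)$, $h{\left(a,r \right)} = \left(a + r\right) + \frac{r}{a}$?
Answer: $-21061$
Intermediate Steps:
$h{\left(a,r \right)} = a + r + \frac{r}{a}$
$O{\left(n,C \right)} = \left(-4 + n\right) \left(3 + C\right)$
$N{\left(K,b \right)} = -88$ ($N{\left(K,b \right)} = -99 + 11 = -88$)
$N{\left(O{\left(-1,h{\left(-2,0 \right)} \right)},\frac{1}{-67 - 156} \right)} - 20973 = -88 - 20973 = -21061$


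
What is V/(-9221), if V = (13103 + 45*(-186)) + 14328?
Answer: -19061/9221 ≈ -2.0671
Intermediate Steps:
V = 19061 (V = (13103 - 8370) + 14328 = 4733 + 14328 = 19061)
V/(-9221) = 19061/(-9221) = 19061*(-1/9221) = -19061/9221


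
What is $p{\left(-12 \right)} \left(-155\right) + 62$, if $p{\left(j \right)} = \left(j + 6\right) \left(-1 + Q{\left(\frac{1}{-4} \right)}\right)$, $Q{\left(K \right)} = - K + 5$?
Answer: $\frac{8029}{2} \approx 4014.5$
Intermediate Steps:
$Q{\left(K \right)} = 5 - K$
$p{\left(j \right)} = \frac{51}{2} + \frac{17 j}{4}$ ($p{\left(j \right)} = \left(j + 6\right) \left(-1 + \left(5 - \frac{1}{-4}\right)\right) = \left(6 + j\right) \left(-1 + \left(5 - - \frac{1}{4}\right)\right) = \left(6 + j\right) \left(-1 + \left(5 + \frac{1}{4}\right)\right) = \left(6 + j\right) \left(-1 + \frac{21}{4}\right) = \left(6 + j\right) \frac{17}{4} = \frac{51}{2} + \frac{17 j}{4}$)
$p{\left(-12 \right)} \left(-155\right) + 62 = \left(\frac{51}{2} + \frac{17}{4} \left(-12\right)\right) \left(-155\right) + 62 = \left(\frac{51}{2} - 51\right) \left(-155\right) + 62 = \left(- \frac{51}{2}\right) \left(-155\right) + 62 = \frac{7905}{2} + 62 = \frac{8029}{2}$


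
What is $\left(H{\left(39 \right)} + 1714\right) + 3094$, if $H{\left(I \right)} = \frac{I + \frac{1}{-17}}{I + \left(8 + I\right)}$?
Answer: $\frac{3514979}{731} \approx 4808.5$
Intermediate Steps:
$H{\left(I \right)} = \frac{- \frac{1}{17} + I}{8 + 2 I}$ ($H{\left(I \right)} = \frac{I - \frac{1}{17}}{8 + 2 I} = \frac{- \frac{1}{17} + I}{8 + 2 I}$)
$\left(H{\left(39 \right)} + 1714\right) + 3094 = \left(\frac{-1 + 17 \cdot 39}{34 \left(4 + 39\right)} + 1714\right) + 3094 = \left(\frac{-1 + 663}{34 \cdot 43} + 1714\right) + 3094 = \left(\frac{1}{34} \cdot \frac{1}{43} \cdot 662 + 1714\right) + 3094 = \left(\frac{331}{731} + 1714\right) + 3094 = \frac{1253265}{731} + 3094 = \frac{3514979}{731}$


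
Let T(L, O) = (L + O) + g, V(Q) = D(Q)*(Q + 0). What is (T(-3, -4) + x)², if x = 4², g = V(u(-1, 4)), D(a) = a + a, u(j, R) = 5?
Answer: 3481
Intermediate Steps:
D(a) = 2*a
V(Q) = 2*Q² (V(Q) = (2*Q)*(Q + 0) = (2*Q)*Q = 2*Q²)
g = 50 (g = 2*5² = 2*25 = 50)
T(L, O) = 50 + L + O (T(L, O) = (L + O) + 50 = 50 + L + O)
x = 16
(T(-3, -4) + x)² = ((50 - 3 - 4) + 16)² = (43 + 16)² = 59² = 3481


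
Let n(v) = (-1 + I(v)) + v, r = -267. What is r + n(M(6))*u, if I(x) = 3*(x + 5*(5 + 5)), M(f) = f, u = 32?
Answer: 5269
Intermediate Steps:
I(x) = 150 + 3*x (I(x) = 3*(x + 5*10) = 3*(x + 50) = 3*(50 + x) = 150 + 3*x)
n(v) = 149 + 4*v (n(v) = (-1 + (150 + 3*v)) + v = (149 + 3*v) + v = 149 + 4*v)
r + n(M(6))*u = -267 + (149 + 4*6)*32 = -267 + (149 + 24)*32 = -267 + 173*32 = -267 + 5536 = 5269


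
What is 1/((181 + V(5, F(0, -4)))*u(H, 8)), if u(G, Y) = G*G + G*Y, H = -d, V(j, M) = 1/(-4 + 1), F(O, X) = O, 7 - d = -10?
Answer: 1/27642 ≈ 3.6177e-5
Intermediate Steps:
d = 17 (d = 7 - 1*(-10) = 7 + 10 = 17)
V(j, M) = -⅓ (V(j, M) = 1/(-3) = -⅓)
H = -17 (H = -1*17 = -17)
u(G, Y) = G² + G*Y
1/((181 + V(5, F(0, -4)))*u(H, 8)) = 1/((181 - ⅓)*((-17*(-17 + 8)))) = 1/((542/3)*((-17*(-9)))) = (3/542)/153 = (3/542)*(1/153) = 1/27642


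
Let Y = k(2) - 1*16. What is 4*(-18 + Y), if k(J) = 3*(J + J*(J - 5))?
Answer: -184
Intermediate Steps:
k(J) = 3*J + 3*J*(-5 + J) (k(J) = 3*(J + J*(-5 + J)) = 3*J + 3*J*(-5 + J))
Y = -28 (Y = 3*2*(-4 + 2) - 1*16 = 3*2*(-2) - 16 = -12 - 16 = -28)
4*(-18 + Y) = 4*(-18 - 28) = 4*(-46) = -184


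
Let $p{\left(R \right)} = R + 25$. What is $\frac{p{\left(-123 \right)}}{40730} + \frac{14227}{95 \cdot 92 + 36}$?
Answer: $\frac{289302831}{178723240} \approx 1.6187$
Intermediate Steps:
$p{\left(R \right)} = 25 + R$
$\frac{p{\left(-123 \right)}}{40730} + \frac{14227}{95 \cdot 92 + 36} = \frac{25 - 123}{40730} + \frac{14227}{95 \cdot 92 + 36} = \left(-98\right) \frac{1}{40730} + \frac{14227}{8740 + 36} = - \frac{49}{20365} + \frac{14227}{8776} = \frac{289302831}{178723240}$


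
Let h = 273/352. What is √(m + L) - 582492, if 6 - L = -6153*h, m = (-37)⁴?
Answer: -582492 + √14550504166/88 ≈ -5.8112e+5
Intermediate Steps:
m = 1874161
h = 273/352 (h = 273*(1/352) = 273/352 ≈ 0.77557)
L = 1681881/352 (L = 6 - (-6153)*273/352 = 6 - 1*(-1679769/352) = 6 + 1679769/352 = 1681881/352 ≈ 4778.1)
√(m + L) - 582492 = √(1874161 + 1681881/352) - 582492 = √(661386553/352) - 582492 = √14550504166/88 - 582492 = -582492 + √14550504166/88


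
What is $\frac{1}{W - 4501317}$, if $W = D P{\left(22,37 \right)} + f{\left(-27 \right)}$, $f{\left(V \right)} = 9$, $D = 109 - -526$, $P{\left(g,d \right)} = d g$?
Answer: $- \frac{1}{3984418} \approx -2.5098 \cdot 10^{-7}$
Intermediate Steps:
$D = 635$ ($D = 109 + 526 = 635$)
$W = 516899$ ($W = 635 \cdot 37 \cdot 22 + 9 = 635 \cdot 814 + 9 = 516890 + 9 = 516899$)
$\frac{1}{W - 4501317} = \frac{1}{516899 - 4501317} = \frac{1}{-3984418} = - \frac{1}{3984418}$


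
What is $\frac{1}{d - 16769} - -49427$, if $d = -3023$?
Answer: $\frac{978259183}{19792} \approx 49427.0$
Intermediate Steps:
$\frac{1}{d - 16769} - -49427 = \frac{1}{-3023 - 16769} - -49427 = \frac{1}{-19792} + 49427 = - \frac{1}{19792} + 49427 = \frac{978259183}{19792}$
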